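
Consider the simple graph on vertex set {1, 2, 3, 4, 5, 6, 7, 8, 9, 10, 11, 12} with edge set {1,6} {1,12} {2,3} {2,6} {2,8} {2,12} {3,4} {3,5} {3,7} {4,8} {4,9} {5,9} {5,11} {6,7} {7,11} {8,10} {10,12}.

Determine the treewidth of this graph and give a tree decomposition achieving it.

Each bag holds 4 vertices, so the decomposition has width 3, which upper-bounds the treewidth. For the lower bound: the 4 vertex sets {5,9,11}, {4}, {3}, {2,6,7,8} are disjoint, each induces a connected subgraph, and every pair is joined by at least one edge of G. Contracting each set to a single vertex therefore yields K_{4} as a minor, and since treewidth is minor-monotone, tw(G) ≥ tw(K_{4}) = 3. Therefore the treewidth is 3.

Treewidth 3.
One optimal decomposition is:
Bags: B1 = {4, 5, 9, 11}  B2 = {3, 4, 5, 11}  B3 = {3, 4, 7, 11}  B4 = {3, 4, 7, 8}  B5 = {2, 3, 7, 8}  B6 = {2, 6, 7, 8}  B7 = {2, 6, 8, 10}  B8 = {2, 6, 10, 12}  B9 = {1, 6, 10, 12}
Tree: B1–B2, B2–B3, B3–B4, B4–B5, B5–B6, B6–B7, B7–B8, B8–B9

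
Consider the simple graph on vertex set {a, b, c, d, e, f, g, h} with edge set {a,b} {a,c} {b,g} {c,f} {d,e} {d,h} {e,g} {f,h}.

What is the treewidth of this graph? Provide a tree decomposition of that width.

The largest bag has 3 vertices, giving width 2; this decomposition certifies tw(G) ≤ 2. Since g–e–d–h–f–c–a–b–g is a cycle in G, G is not acyclic. Forests are exactly the graphs of treewidth ≤ 1, so tw(G) ≥ 2. Hence tw(G) = 2 exactly.

Treewidth 2.
Bags: B1 = {d, e, g}  B2 = {d, g, h}  B3 = {f, g, h}  B4 = {c, f, g}  B5 = {a, c, g}  B6 = {a, b, g}
Tree: B1–B2, B2–B3, B3–B4, B4–B5, B5–B6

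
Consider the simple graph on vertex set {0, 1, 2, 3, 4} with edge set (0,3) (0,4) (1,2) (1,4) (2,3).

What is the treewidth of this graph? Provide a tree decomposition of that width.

Each bag holds 3 vertices, so the decomposition has width 2, which upper-bounds the treewidth. The edges 4–0–3–2–1–4 form a cycle, so G is not a tree and its treewidth is at least 2. The upper and lower bounds meet at 2, so that is the treewidth.

Treewidth 2.
Bags: B1 = {0, 3, 4}  B2 = {2, 3, 4}  B3 = {1, 2, 4}
Tree: B1–B2, B2–B3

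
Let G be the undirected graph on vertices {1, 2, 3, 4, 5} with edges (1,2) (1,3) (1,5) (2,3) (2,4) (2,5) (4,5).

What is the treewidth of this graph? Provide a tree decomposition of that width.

Treewidth 2.
One optimal decomposition is:
Bags: B1 = {1, 2, 5}  B2 = {1, 2, 3}  B3 = {2, 4, 5}
Tree: B1–B2, B1–B3

The largest bag has 3 vertices, giving width 2; this decomposition certifies tw(G) ≤ 2. For the lower bound, the 3 vertices {1, 2, 3} are pairwise adjacent, and any tree decomposition puts a clique entirely inside one bag — forcing width ≥ 2. The upper and lower bounds meet at 2, so that is the treewidth.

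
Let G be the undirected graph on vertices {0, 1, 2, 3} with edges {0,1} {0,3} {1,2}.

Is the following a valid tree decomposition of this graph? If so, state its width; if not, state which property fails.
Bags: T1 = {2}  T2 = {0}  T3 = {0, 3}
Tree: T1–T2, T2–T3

A tree decomposition must satisfy three properties: every vertex lies in some bag; for every edge, both endpoints lie together in some bag; and for every vertex, the bags containing it form a connected subtree. Here vertex 1 appears in no bag, so the decomposition is invalid.

No — vertex 1 appears in no bag.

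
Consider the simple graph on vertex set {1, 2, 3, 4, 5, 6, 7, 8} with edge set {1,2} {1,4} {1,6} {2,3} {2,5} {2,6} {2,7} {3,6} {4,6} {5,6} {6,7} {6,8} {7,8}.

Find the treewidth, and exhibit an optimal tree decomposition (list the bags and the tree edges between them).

Every bag has size at most 3, so the width is 3 − 1 = 2 and tw(G) ≤ 2. Conversely, {6, 7, 8} is a clique of size 3, and the vertices of any clique must share a bag in every tree decomposition; so some bag has ≥ 3 vertices and tw(G) ≥ 2. Combining the bounds, tw(G) = 2.

Treewidth 2.
Bags: B1 = {2, 6, 7}  B2 = {1, 2, 6}  B3 = {2, 3, 6}  B4 = {6, 7, 8}  B5 = {2, 5, 6}  B6 = {1, 4, 6}
Tree: B1–B2, B1–B3, B1–B4, B2–B5, B2–B6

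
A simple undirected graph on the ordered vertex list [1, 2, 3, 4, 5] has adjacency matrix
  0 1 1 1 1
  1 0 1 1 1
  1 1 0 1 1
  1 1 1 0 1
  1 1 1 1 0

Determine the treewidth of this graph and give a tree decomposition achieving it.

Treewidth 4.
One such decomposition:
Bags: B1 = {1, 2, 3, 4, 5}
Tree: (single bag)

A single bag containing all 5 vertices is trivially a valid decomposition of width 4. Conversely, {1, 2, 3, 4, 5} is a clique of size 5, and the vertices of any clique must share a bag in every tree decomposition; so some bag has ≥ 5 vertices and tw(G) ≥ 4. Combining the bounds, tw(G) = 4.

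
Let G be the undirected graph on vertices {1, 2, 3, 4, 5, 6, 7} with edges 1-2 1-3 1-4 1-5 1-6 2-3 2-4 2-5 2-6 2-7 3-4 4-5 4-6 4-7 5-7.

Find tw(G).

3

A width-3 tree decomposition is:
Bags: B1 = {1, 2, 4, 5}  B2 = {2, 4, 5, 7}  B3 = {1, 2, 4, 6}  B4 = {1, 2, 3, 4}
Tree: B1–B2, B1–B3, B1–B4
Every bag has size at most 4, so the width is 4 − 1 = 3 and tw(G) ≤ 3. Conversely, {1, 2, 3, 4} is a clique of size 4, and the vertices of any clique must share a bag in every tree decomposition; so some bag has ≥ 4 vertices and tw(G) ≥ 3. Hence tw(G) = 3 exactly.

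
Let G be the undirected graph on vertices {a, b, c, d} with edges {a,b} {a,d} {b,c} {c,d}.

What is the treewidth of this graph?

A width-2 tree decomposition is:
Bags: B1 = {a, b, d}  B2 = {b, c, d}
Tree: B1–B2
Every bag has size at most 3, so the width is 3 − 1 = 2 and tw(G) ≤ 2. Since d–a–b–c–d is a cycle in G, G is not acyclic. Forests are exactly the graphs of treewidth ≤ 1, so tw(G) ≥ 2. Hence tw(G) = 2 exactly.

2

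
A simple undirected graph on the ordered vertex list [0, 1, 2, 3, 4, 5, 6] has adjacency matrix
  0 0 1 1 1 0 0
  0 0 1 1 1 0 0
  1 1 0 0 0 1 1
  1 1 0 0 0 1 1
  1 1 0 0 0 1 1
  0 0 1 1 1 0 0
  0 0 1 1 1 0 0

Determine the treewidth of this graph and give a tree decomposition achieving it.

Treewidth 3.
One such decomposition:
Bags: B1 = {1, 2, 3, 4}  B2 = {0, 2, 3, 4}  B3 = {2, 3, 4, 5}  B4 = {2, 3, 4, 6}
Tree: B1–B2, B2–B3, B3–B4

Every bag has size at most 4, so the width is 4 − 1 = 3 and tw(G) ≤ 3. For the lower bound: the 4 vertex sets {1,4}, {0,2}, {3}, {5} are disjoint, each induces a connected subgraph, and every pair is joined by at least one edge of G. Contracting each set to a single vertex therefore yields K_{4} as a minor, and since treewidth is minor-monotone, tw(G) ≥ tw(K_{4}) = 3. The upper and lower bounds meet at 3, so that is the treewidth.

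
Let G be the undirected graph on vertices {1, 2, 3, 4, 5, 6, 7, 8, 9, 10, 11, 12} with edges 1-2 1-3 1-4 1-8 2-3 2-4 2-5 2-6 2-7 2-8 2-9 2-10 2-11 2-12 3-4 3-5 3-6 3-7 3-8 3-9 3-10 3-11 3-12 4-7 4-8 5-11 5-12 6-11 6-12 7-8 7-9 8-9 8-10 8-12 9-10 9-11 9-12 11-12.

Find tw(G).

A width-4 tree decomposition is:
Bags: B1 = {2, 3, 8, 9, 12}  B2 = {2, 3, 7, 8, 9}  B3 = {2, 3, 4, 7, 8}  B4 = {2, 3, 9, 11, 12}  B5 = {1, 2, 3, 4, 8}  B6 = {2, 3, 8, 9, 10}  B7 = {2, 3, 5, 11, 12}  B8 = {2, 3, 6, 11, 12}
Tree: B1–B2, B2–B3, B1–B4, B3–B5, B1–B6, B4–B7, B7–B8
The largest bag has 5 vertices, giving width 4; this decomposition certifies tw(G) ≤ 4. Conversely, {1, 2, 3, 4, 8} is a clique of size 5, and the vertices of any clique must share a bag in every tree decomposition; so some bag has ≥ 5 vertices and tw(G) ≥ 4. Combining the bounds, tw(G) = 4.

4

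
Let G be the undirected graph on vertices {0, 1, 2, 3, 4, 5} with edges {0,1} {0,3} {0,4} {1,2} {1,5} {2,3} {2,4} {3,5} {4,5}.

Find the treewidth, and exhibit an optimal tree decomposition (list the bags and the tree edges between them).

Every bag has size at most 4, so the width is 4 − 1 = 3 and tw(G) ≤ 3. For the lower bound: the 4 vertex sets {4,5}, {2,3}, {0}, {1} are disjoint, each induces a connected subgraph, and every pair is joined by at least one edge of G. Contracting each set to a single vertex therefore yields K_{4} as a minor, and since treewidth is minor-monotone, tw(G) ≥ tw(K_{4}) = 3. Therefore the treewidth is 3.

Treewidth 3.
Bags: B1 = {0, 2, 4, 5}  B2 = {0, 2, 3, 5}  B3 = {0, 1, 2, 5}
Tree: B1–B2, B2–B3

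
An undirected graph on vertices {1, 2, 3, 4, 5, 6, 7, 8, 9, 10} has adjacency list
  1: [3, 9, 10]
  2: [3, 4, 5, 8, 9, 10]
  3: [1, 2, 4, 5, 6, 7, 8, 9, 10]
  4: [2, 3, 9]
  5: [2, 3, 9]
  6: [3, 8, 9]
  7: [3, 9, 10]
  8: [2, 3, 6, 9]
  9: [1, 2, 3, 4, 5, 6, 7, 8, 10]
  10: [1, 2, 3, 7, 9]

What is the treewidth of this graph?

A width-3 tree decomposition is:
Bags: B1 = {1, 3, 9, 10}  B2 = {2, 3, 9, 10}  B3 = {2, 3, 4, 9}  B4 = {2, 3, 8, 9}  B5 = {3, 7, 9, 10}  B6 = {2, 3, 5, 9}  B7 = {3, 6, 8, 9}
Tree: B1–B2, B2–B3, B3–B4, B1–B5, B3–B6, B4–B7
The largest bag has 4 vertices, giving width 3; this decomposition certifies tw(G) ≤ 3. On the other hand G contains the 4-clique {1, 3, 9, 10}. A clique must lie in a single bag of any decomposition, so no decomposition can have width below 3. Therefore the treewidth is 3.

3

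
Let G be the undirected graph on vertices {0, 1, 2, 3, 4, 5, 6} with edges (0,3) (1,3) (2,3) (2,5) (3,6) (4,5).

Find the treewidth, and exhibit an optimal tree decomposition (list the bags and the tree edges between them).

Treewidth 1.
Bags: B1 = {2, 3}  B2 = {2, 5}  B3 = {4, 5}  B4 = {0, 3}  B5 = {1, 3}  B6 = {3, 6}
Tree: B1–B2, B2–B3, B1–B4, B1–B5, B1–B6

Every bag has size at most 2, so the width is 2 − 1 = 1 and tw(G) ≤ 1. Any graph with an edge has treewidth ≥ 1, and G has the edge 2–3. The upper and lower bounds meet at 1, so that is the treewidth.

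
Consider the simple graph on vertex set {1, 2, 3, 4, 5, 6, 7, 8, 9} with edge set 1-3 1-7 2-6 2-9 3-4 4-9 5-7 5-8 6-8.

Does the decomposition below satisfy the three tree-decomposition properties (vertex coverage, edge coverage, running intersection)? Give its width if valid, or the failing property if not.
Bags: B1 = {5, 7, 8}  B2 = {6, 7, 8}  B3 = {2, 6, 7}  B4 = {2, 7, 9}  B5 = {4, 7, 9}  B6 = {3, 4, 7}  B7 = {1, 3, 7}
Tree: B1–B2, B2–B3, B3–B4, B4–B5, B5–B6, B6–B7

Yes; width 2.

Checking the three conditions: (i) the bags cover all of {1, 2, 3, 4, 5, 6, 7, 8, 9}; (ii) for each edge, some bag contains both endpoints; (iii) the bags containing any fixed vertex form a subtree. All hold, so the decomposition is valid with width 3 − 1 = 2.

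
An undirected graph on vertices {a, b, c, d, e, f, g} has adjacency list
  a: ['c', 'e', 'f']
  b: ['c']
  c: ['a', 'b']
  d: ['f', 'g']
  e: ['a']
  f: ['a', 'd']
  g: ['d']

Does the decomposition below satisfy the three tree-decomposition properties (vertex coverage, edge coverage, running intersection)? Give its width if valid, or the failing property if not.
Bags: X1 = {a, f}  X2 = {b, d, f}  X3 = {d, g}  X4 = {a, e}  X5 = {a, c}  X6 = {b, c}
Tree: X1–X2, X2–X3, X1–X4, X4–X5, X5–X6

A tree decomposition must satisfy three properties: every vertex lies in some bag; for every edge, both endpoints lie together in some bag; and for every vertex, the bags containing it form a connected subtree. Here bags containing vertex b are not connected in the tree, so the decomposition is invalid.

No — bags containing vertex b are not connected in the tree.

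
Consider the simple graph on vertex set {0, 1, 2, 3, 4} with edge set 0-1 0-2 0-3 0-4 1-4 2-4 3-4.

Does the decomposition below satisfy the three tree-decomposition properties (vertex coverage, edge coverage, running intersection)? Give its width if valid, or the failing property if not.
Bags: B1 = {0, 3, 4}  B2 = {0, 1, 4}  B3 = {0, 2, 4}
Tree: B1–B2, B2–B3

Yes; width 2.

Checking the three conditions: (i) the bags cover all of {0, 1, 2, 3, 4}; (ii) for each edge, some bag contains both endpoints; (iii) the bags containing any fixed vertex form a subtree. All hold, so the decomposition is valid with width 3 − 1 = 2.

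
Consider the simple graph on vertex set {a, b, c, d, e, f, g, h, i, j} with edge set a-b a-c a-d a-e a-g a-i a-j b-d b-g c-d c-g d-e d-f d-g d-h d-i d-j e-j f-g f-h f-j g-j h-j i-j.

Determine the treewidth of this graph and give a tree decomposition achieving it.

Treewidth 3.
One optimal decomposition is:
Bags: B1 = {d, f, g, j}  B2 = {a, d, g, j}  B3 = {a, c, d, g}  B4 = {a, b, d, g}  B5 = {a, d, e, j}  B6 = {a, d, i, j}  B7 = {d, f, h, j}
Tree: B1–B2, B2–B3, B2–B4, B2–B5, B5–B6, B1–B7

The largest bag has 4 vertices, giving width 3; this decomposition certifies tw(G) ≤ 3. For the lower bound, the 4 vertices {a, d, g, j} are pairwise adjacent, and any tree decomposition puts a clique entirely inside one bag — forcing width ≥ 3. The upper and lower bounds meet at 3, so that is the treewidth.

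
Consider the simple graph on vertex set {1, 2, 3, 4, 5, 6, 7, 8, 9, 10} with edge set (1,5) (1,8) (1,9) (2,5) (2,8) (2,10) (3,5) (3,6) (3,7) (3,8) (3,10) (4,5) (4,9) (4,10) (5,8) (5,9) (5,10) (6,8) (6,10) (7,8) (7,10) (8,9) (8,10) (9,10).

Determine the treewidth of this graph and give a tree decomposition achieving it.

Each bag holds 4 vertices, so the decomposition has width 3, which upper-bounds the treewidth. Conversely, {1, 5, 8, 9} is a clique of size 4, and the vertices of any clique must share a bag in every tree decomposition; so some bag has ≥ 4 vertices and tw(G) ≥ 3. Hence tw(G) = 3 exactly.

Treewidth 3.
One optimal decomposition is:
Bags: B1 = {3, 5, 8, 10}  B2 = {5, 8, 9, 10}  B3 = {3, 7, 8, 10}  B4 = {1, 5, 8, 9}  B5 = {4, 5, 9, 10}  B6 = {3, 6, 8, 10}  B7 = {2, 5, 8, 10}
Tree: B1–B2, B1–B3, B2–B4, B2–B5, B1–B6, B1–B7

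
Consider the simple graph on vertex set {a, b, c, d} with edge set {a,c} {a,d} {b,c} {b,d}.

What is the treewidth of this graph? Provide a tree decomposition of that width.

The largest bag has 3 vertices, giving width 2; this decomposition certifies tw(G) ≤ 2. The edges b–c–a–d–b form a cycle, so G is not a tree and its treewidth is at least 2. Combining the bounds, tw(G) = 2.

Treewidth 2.
Bags: B1 = {a, b, c}  B2 = {a, b, d}
Tree: B1–B2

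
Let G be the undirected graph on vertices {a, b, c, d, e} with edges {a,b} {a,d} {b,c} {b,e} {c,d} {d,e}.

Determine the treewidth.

A width-2 tree decomposition is:
Bags: B1 = {b, c, d}  B2 = {a, b, d}  B3 = {b, d, e}
Tree: B1–B2, B2–B3
Every bag has size at most 3, so the width is 3 − 1 = 2 and tw(G) ≤ 2. For the lower bound, G contains the cycle c–b–a–d–c, so G is not a forest; only forests have treewidth ≤ 1, hence tw(G) ≥ 2. Therefore the treewidth is 2.

2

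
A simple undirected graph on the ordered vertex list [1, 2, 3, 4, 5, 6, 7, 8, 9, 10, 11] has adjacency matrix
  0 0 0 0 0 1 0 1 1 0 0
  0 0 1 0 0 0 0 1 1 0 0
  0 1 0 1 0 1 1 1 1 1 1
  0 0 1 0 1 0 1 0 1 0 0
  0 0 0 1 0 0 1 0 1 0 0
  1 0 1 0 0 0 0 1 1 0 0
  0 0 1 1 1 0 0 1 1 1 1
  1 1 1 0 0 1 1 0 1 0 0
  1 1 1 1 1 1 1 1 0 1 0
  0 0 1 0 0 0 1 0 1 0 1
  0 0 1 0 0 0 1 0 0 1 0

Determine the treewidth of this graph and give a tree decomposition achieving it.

The largest bag has 4 vertices, giving width 3; this decomposition certifies tw(G) ≤ 3. Conversely, {1, 6, 8, 9} is a clique of size 4, and the vertices of any clique must share a bag in every tree decomposition; so some bag has ≥ 4 vertices and tw(G) ≥ 3. The upper and lower bounds meet at 3, so that is the treewidth.

Treewidth 3.
Bags: B1 = {3, 4, 7, 9}  B2 = {3, 7, 8, 9}  B3 = {3, 7, 9, 10}  B4 = {2, 3, 8, 9}  B5 = {4, 5, 7, 9}  B6 = {3, 6, 8, 9}  B7 = {3, 7, 10, 11}  B8 = {1, 6, 8, 9}
Tree: B1–B2, B2–B3, B2–B4, B1–B5, B4–B6, B3–B7, B6–B8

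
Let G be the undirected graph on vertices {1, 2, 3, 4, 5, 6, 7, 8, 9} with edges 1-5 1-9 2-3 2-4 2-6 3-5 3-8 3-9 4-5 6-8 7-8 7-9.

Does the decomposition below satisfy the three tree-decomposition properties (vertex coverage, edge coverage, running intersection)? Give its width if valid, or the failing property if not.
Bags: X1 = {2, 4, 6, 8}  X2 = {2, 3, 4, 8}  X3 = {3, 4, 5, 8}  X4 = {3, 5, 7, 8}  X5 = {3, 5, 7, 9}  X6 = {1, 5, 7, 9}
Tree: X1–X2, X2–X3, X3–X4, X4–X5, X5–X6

Yes; width 3.

Every vertex of G appears in some bag (union = {1, 2, 3, 4, 5, 6, 7, 8, 9}); every edge is covered by a bag; and for each vertex v the set of bags containing v is connected in the bag tree. The decomposition is therefore valid. The largest bag has 4 vertices, so the width is 3.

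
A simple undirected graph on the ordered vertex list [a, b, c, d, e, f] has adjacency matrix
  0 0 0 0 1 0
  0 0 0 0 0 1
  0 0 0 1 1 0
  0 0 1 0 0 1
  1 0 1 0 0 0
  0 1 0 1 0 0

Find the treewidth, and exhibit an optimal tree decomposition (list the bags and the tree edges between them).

Each bag holds 2 vertices, so the decomposition has width 1, which upper-bounds the treewidth. Since G has at least one edge (e.g. a–e), it is not an edgeless graph, so tw(G) ≥ 1. The upper and lower bounds meet at 1, so that is the treewidth.

Treewidth 1.
One such decomposition:
Bags: B1 = {a, e}  B2 = {c, e}  B3 = {c, d}  B4 = {d, f}  B5 = {b, f}
Tree: B1–B2, B2–B3, B3–B4, B4–B5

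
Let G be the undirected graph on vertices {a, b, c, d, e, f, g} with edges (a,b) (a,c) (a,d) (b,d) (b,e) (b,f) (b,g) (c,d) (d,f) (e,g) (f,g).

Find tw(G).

2

A width-2 tree decomposition is:
Bags: B1 = {b, f, g}  B2 = {b, d, f}  B3 = {a, b, d}  B4 = {a, c, d}  B5 = {b, e, g}
Tree: B1–B2, B2–B3, B3–B4, B1–B5
Each bag holds 3 vertices, so the decomposition has width 2, which upper-bounds the treewidth. Conversely, {a, c, d} is a clique of size 3, and the vertices of any clique must share a bag in every tree decomposition; so some bag has ≥ 3 vertices and tw(G) ≥ 2. The upper and lower bounds meet at 2, so that is the treewidth.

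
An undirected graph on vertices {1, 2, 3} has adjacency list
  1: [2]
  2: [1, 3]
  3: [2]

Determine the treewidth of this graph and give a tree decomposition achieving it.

Treewidth 1.
One such decomposition:
Bags: B1 = {1, 2}  B2 = {2, 3}
Tree: B1–B2

The largest bag has 2 vertices, giving width 1; this decomposition certifies tw(G) ≤ 1. G has an edge, so its treewidth is at least 1. Therefore the treewidth is 1.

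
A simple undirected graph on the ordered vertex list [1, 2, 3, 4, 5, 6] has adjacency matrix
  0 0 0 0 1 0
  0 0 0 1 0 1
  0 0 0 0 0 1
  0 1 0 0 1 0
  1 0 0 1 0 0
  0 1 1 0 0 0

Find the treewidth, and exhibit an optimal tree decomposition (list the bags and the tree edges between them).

Each bag holds 2 vertices, so the decomposition has width 1, which upper-bounds the treewidth. Any graph with an edge has treewidth ≥ 1, and G has the edge 1–5. The upper and lower bounds meet at 1, so that is the treewidth.

Treewidth 1.
Bags: B1 = {1, 5}  B2 = {4, 5}  B3 = {2, 4}  B4 = {2, 6}  B5 = {3, 6}
Tree: B1–B2, B2–B3, B3–B4, B4–B5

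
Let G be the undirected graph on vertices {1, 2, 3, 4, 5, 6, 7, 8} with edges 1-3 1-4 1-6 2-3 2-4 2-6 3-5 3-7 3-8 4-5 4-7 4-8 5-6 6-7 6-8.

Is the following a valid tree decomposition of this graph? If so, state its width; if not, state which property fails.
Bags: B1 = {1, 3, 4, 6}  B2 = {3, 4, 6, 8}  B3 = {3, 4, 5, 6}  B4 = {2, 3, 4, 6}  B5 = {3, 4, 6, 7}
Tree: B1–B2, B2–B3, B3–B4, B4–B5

Yes; width 3.

Checking the three conditions: (i) the bags cover all of {1, 2, 3, 4, 5, 6, 7, 8}; (ii) for each edge, some bag contains both endpoints; (iii) the bags containing any fixed vertex form a subtree. All hold, so the decomposition is valid with width 4 − 1 = 3.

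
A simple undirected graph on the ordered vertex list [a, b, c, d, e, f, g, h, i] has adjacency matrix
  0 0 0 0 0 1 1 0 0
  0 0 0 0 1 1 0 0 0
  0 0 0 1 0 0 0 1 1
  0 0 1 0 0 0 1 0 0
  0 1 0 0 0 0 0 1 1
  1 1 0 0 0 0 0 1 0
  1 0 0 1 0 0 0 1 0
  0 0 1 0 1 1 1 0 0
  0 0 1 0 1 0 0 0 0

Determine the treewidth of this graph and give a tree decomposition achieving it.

The largest bag has 4 vertices, giving width 3; this decomposition certifies tw(G) ≤ 3. For the lower bound: the 4 vertex sets {a,d,g}, {c}, {h}, {b,e,f,i} are disjoint, each induces a connected subgraph, and every pair is joined by at least one edge of G. Contracting each set to a single vertex therefore yields K_{4} as a minor, and since treewidth is minor-monotone, tw(G) ≥ tw(K_{4}) = 3. The upper and lower bounds meet at 3, so that is the treewidth.

Treewidth 3.
One such decomposition:
Bags: B1 = {a, c, d, g}  B2 = {a, c, g, h}  B3 = {a, c, f, h}  B4 = {c, f, h, i}  B5 = {e, f, h, i}  B6 = {b, e, f, i}
Tree: B1–B2, B2–B3, B3–B4, B4–B5, B5–B6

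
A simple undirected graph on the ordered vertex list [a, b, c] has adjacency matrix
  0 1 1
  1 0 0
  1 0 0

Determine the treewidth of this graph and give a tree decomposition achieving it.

Treewidth 1.
One optimal decomposition is:
Bags: B1 = {a, c}  B2 = {a, b}
Tree: B1–B2

Each bag holds 2 vertices, so the decomposition has width 1, which upper-bounds the treewidth. Since G has at least one edge (e.g. c–a), it is not an edgeless graph, so tw(G) ≥ 1. Therefore the treewidth is 1.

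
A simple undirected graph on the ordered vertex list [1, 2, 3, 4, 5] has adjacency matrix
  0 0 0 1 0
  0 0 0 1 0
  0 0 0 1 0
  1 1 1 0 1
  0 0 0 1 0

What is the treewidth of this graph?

A width-1 tree decomposition is:
Bags: B1 = {1, 4}  B2 = {4, 5}  B3 = {2, 4}  B4 = {3, 4}
Tree: B1–B2, B2–B3, B3–B4
Each bag holds 2 vertices, so the decomposition has width 1, which upper-bounds the treewidth. Since G has at least one edge (e.g. 1–4), it is not an edgeless graph, so tw(G) ≥ 1. Combining the bounds, tw(G) = 1.

1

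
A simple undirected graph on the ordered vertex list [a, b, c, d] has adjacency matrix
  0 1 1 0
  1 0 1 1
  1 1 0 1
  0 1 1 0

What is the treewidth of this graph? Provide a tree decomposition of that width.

Treewidth 2.
One such decomposition:
Bags: B1 = {a, b, c}  B2 = {b, c, d}
Tree: B1–B2

Every bag has size at most 3, so the width is 3 − 1 = 2 and tw(G) ≤ 2. Conversely, {b, c, d} is a clique of size 3, and the vertices of any clique must share a bag in every tree decomposition; so some bag has ≥ 3 vertices and tw(G) ≥ 2. Therefore the treewidth is 2.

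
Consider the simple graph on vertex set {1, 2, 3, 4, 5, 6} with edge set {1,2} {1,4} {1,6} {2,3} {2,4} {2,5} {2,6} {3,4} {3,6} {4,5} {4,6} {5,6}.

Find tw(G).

3

A width-3 tree decomposition is:
Bags: B1 = {2, 4, 5, 6}  B2 = {2, 3, 4, 6}  B3 = {1, 2, 4, 6}
Tree: B1–B2, B2–B3
The largest bag has 4 vertices, giving width 3; this decomposition certifies tw(G) ≤ 3. On the other hand G contains the 4-clique {1, 2, 4, 6}. A clique must lie in a single bag of any decomposition, so no decomposition can have width below 3. Hence tw(G) = 3 exactly.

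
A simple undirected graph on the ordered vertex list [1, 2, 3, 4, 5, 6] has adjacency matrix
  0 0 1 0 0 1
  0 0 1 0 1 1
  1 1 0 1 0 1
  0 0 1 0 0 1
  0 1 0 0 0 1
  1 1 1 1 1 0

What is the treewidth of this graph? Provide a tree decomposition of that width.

Treewidth 2.
One optimal decomposition is:
Bags: B1 = {2, 3, 6}  B2 = {2, 5, 6}  B3 = {1, 3, 6}  B4 = {3, 4, 6}
Tree: B1–B2, B1–B3, B3–B4

Every bag has size at most 3, so the width is 3 − 1 = 2 and tw(G) ≤ 2. For the lower bound, the 3 vertices {1, 3, 6} are pairwise adjacent, and any tree decomposition puts a clique entirely inside one bag — forcing width ≥ 2. The upper and lower bounds meet at 2, so that is the treewidth.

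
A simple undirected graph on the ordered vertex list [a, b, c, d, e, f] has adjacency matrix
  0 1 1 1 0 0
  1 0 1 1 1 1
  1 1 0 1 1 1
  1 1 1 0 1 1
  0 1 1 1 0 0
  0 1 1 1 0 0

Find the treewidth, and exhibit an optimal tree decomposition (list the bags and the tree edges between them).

Every bag has size at most 4, so the width is 4 − 1 = 3 and tw(G) ≤ 3. For the lower bound, the 4 vertices {b, c, d, e} are pairwise adjacent, and any tree decomposition puts a clique entirely inside one bag — forcing width ≥ 3. Therefore the treewidth is 3.

Treewidth 3.
Bags: B1 = {a, b, c, d}  B2 = {b, c, d, e}  B3 = {b, c, d, f}
Tree: B1–B2, B2–B3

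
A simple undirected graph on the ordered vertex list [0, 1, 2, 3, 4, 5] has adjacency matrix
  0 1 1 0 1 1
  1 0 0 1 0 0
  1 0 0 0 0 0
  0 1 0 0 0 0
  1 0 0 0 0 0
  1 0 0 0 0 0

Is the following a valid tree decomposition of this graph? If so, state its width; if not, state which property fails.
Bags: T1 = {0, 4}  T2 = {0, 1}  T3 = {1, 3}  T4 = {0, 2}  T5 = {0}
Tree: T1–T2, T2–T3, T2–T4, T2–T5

A tree decomposition must satisfy three properties: every vertex lies in some bag; for every edge, both endpoints lie together in some bag; and for every vertex, the bags containing it form a connected subtree. Here vertex 5 appears in no bag, so the decomposition is invalid.

No — vertex 5 appears in no bag.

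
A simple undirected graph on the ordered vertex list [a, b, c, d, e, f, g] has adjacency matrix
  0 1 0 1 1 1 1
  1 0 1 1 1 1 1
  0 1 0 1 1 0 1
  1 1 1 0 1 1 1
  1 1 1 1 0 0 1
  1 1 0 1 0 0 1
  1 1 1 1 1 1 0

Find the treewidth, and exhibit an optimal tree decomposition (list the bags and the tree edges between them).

Each bag holds 5 vertices, so the decomposition has width 4, which upper-bounds the treewidth. Conversely, {b, c, d, e, g} is a clique of size 5, and the vertices of any clique must share a bag in every tree decomposition; so some bag has ≥ 5 vertices and tw(G) ≥ 4. The upper and lower bounds meet at 4, so that is the treewidth.

Treewidth 4.
One optimal decomposition is:
Bags: B1 = {a, b, d, e, g}  B2 = {a, b, d, f, g}  B3 = {b, c, d, e, g}
Tree: B1–B2, B1–B3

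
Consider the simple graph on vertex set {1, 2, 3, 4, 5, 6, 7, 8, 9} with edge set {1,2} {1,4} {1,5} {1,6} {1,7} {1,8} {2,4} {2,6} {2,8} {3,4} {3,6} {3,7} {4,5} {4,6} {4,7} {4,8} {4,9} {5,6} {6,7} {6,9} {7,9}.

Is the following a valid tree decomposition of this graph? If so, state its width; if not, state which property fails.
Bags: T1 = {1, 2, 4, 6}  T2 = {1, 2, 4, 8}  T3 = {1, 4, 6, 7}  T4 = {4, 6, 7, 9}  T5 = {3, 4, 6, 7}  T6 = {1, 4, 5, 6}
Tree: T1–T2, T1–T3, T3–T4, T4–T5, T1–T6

Yes; width 3.

Every vertex of G appears in some bag (union = {1, 2, 3, 4, 5, 6, 7, 8, 9}); every edge is covered by a bag; and for each vertex v the set of bags containing v is connected in the bag tree. The decomposition is therefore valid. The largest bag has 4 vertices, so the width is 3.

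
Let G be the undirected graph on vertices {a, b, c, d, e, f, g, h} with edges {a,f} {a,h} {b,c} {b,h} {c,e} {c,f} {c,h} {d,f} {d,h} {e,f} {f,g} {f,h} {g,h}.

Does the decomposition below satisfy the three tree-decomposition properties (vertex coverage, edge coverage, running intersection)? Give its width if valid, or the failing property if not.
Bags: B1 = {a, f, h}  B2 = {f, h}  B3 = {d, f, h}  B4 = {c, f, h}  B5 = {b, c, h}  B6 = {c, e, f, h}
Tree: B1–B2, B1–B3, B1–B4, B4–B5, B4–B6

No — vertex g appears in no bag.

A tree decomposition must satisfy three properties: every vertex lies in some bag; for every edge, both endpoints lie together in some bag; and for every vertex, the bags containing it form a connected subtree. Here vertex g appears in no bag, so the decomposition is invalid.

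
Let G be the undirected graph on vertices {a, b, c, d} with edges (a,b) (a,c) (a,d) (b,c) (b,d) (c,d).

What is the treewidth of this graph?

A width-3 tree decomposition is:
Bags: B1 = {a, b, c, d}
Tree: (single bag)
A single bag containing all 4 vertices is trivially a valid decomposition of width 3. Conversely, {a, b, c, d} is a clique of size 4, and the vertices of any clique must share a bag in every tree decomposition; so some bag has ≥ 4 vertices and tw(G) ≥ 3. Hence tw(G) = 3 exactly.

3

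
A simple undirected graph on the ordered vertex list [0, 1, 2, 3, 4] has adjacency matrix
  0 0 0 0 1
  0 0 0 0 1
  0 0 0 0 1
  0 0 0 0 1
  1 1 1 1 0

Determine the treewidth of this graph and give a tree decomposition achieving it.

Treewidth 1.
One optimal decomposition is:
Bags: B1 = {2, 4}  B2 = {3, 4}  B3 = {1, 4}  B4 = {0, 4}
Tree: B1–B2, B2–B3, B2–B4

Every bag has size at most 2, so the width is 2 − 1 = 1 and tw(G) ≤ 1. G has an edge, so its treewidth is at least 1. Combining the bounds, tw(G) = 1.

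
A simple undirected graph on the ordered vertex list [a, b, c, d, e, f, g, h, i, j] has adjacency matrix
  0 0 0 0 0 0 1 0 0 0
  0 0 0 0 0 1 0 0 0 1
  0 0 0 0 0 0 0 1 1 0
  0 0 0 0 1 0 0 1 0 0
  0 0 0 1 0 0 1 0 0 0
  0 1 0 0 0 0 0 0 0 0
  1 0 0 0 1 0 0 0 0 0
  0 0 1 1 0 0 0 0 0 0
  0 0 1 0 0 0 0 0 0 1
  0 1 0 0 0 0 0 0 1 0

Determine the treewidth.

A width-1 tree decomposition is:
Bags: B1 = {a, g}  B2 = {e, g}  B3 = {d, e}  B4 = {d, h}  B5 = {c, h}  B6 = {c, i}  B7 = {i, j}  B8 = {b, j}  B9 = {b, f}
Tree: B1–B2, B2–B3, B3–B4, B4–B5, B5–B6, B6–B7, B7–B8, B8–B9
Each bag holds 2 vertices, so the decomposition has width 1, which upper-bounds the treewidth. Since G has at least one edge (e.g. a–g), it is not an edgeless graph, so tw(G) ≥ 1. Hence tw(G) = 1 exactly.

1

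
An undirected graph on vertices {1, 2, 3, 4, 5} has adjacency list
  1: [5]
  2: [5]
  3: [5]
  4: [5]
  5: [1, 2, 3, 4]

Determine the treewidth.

1

A width-1 tree decomposition is:
Bags: B1 = {1, 5}  B2 = {3, 5}  B3 = {2, 5}  B4 = {4, 5}
Tree: B1–B2, B2–B3, B3–B4
The largest bag has 2 vertices, giving width 1; this decomposition certifies tw(G) ≤ 1. G has an edge, so its treewidth is at least 1. Combining the bounds, tw(G) = 1.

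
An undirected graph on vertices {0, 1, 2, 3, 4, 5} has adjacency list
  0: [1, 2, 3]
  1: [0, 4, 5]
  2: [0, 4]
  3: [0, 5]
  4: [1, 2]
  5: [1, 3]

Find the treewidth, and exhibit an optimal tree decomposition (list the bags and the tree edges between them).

Every bag has size at most 3, so the width is 3 − 1 = 2 and tw(G) ≤ 2. For the lower bound, G contains the cycle 4–2–0–1–4, so G is not a forest; only forests have treewidth ≤ 1, hence tw(G) ≥ 2. The upper and lower bounds meet at 2, so that is the treewidth.

Treewidth 2.
One such decomposition:
Bags: B1 = {1, 2, 4}  B2 = {0, 1, 2}  B3 = {0, 1, 5}  B4 = {0, 3, 5}
Tree: B1–B2, B2–B3, B3–B4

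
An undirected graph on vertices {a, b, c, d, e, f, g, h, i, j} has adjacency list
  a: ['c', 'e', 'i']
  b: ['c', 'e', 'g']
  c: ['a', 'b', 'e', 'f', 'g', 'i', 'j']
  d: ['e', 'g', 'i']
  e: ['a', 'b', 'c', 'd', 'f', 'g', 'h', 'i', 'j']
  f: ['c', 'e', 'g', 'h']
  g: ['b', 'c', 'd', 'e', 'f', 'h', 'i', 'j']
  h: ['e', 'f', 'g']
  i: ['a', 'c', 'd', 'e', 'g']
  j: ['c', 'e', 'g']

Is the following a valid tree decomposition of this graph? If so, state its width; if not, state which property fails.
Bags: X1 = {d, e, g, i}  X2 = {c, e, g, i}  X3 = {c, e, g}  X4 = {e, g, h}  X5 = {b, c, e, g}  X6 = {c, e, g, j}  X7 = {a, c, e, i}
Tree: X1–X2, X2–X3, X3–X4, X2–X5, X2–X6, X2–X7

A tree decomposition must satisfy three properties: every vertex lies in some bag; for every edge, both endpoints lie together in some bag; and for every vertex, the bags containing it form a connected subtree. Here vertex f appears in no bag, so the decomposition is invalid.

No — vertex f appears in no bag.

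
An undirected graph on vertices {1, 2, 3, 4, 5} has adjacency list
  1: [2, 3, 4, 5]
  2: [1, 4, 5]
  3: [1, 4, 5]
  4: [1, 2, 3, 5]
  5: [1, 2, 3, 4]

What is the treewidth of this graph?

3

A width-3 tree decomposition is:
Bags: B1 = {1, 2, 4, 5}  B2 = {1, 3, 4, 5}
Tree: B1–B2
Each bag holds 4 vertices, so the decomposition has width 3, which upper-bounds the treewidth. On the other hand G contains the 4-clique {1, 2, 4, 5}. A clique must lie in a single bag of any decomposition, so no decomposition can have width below 3. The upper and lower bounds meet at 3, so that is the treewidth.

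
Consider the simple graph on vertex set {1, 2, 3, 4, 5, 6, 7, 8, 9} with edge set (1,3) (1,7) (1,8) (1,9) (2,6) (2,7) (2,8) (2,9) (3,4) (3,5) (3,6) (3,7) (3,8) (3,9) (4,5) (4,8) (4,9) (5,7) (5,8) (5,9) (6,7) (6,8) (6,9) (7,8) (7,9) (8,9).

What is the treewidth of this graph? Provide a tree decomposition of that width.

Treewidth 4.
One optimal decomposition is:
Bags: B1 = {3, 6, 7, 8, 9}  B2 = {3, 5, 7, 8, 9}  B3 = {3, 4, 5, 8, 9}  B4 = {1, 3, 7, 8, 9}  B5 = {2, 6, 7, 8, 9}
Tree: B1–B2, B2–B3, B2–B4, B1–B5

The largest bag has 5 vertices, giving width 4; this decomposition certifies tw(G) ≤ 4. On the other hand G contains the 5-clique {2, 6, 7, 8, 9}. A clique must lie in a single bag of any decomposition, so no decomposition can have width below 4. Hence tw(G) = 4 exactly.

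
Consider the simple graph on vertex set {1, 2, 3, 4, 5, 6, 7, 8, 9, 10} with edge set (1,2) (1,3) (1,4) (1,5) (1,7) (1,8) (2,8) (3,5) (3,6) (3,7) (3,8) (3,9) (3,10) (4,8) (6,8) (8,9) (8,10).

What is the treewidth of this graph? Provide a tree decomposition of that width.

The largest bag has 3 vertices, giving width 2; this decomposition certifies tw(G) ≤ 2. On the other hand G contains the 3-clique {1, 2, 8}. A clique must lie in a single bag of any decomposition, so no decomposition can have width below 2. Hence tw(G) = 2 exactly.

Treewidth 2.
One optimal decomposition is:
Bags: B1 = {1, 3, 5}  B2 = {1, 3, 8}  B3 = {3, 8, 9}  B4 = {1, 3, 7}  B5 = {3, 6, 8}  B6 = {1, 4, 8}  B7 = {3, 8, 10}  B8 = {1, 2, 8}
Tree: B1–B2, B2–B3, B1–B4, B3–B5, B2–B6, B2–B7, B6–B8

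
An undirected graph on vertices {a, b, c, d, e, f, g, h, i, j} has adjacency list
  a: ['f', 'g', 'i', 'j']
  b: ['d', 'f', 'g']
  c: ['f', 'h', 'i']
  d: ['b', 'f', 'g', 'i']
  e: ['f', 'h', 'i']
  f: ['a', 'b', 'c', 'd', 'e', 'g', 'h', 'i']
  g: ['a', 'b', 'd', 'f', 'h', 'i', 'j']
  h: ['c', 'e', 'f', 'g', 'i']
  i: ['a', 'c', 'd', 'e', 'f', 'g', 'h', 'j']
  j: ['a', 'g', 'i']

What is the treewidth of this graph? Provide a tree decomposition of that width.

Treewidth 3.
Bags: B1 = {a, g, i, j}  B2 = {a, f, g, i}  B3 = {f, g, h, i}  B4 = {e, f, h, i}  B5 = {d, f, g, i}  B6 = {b, d, f, g}  B7 = {c, f, h, i}
Tree: B1–B2, B2–B3, B3–B4, B3–B5, B5–B6, B3–B7

Every bag has size at most 4, so the width is 4 − 1 = 3 and tw(G) ≤ 3. On the other hand G contains the 4-clique {a, g, i, j}. A clique must lie in a single bag of any decomposition, so no decomposition can have width below 3. Therefore the treewidth is 3.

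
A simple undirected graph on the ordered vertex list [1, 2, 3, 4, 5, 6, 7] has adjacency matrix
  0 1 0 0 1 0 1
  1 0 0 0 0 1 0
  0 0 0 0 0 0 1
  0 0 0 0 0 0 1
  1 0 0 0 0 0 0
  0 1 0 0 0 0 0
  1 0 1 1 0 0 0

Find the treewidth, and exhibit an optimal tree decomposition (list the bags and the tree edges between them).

Treewidth 1.
One such decomposition:
Bags: B1 = {1, 7}  B2 = {1, 2}  B3 = {4, 7}  B4 = {3, 7}  B5 = {2, 6}  B6 = {1, 5}
Tree: B1–B2, B1–B3, B1–B4, B2–B5, B1–B6

The largest bag has 2 vertices, giving width 1; this decomposition certifies tw(G) ≤ 1. Any graph with an edge has treewidth ≥ 1, and G has the edge 1–7. Therefore the treewidth is 1.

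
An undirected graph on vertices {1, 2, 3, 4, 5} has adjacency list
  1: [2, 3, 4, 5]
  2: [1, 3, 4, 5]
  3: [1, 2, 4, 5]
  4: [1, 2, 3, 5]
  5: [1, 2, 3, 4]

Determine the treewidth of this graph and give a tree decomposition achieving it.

With just one bag of size 5, the width is 5 − 1 = 4, so tw(G) ≤ 4. Conversely, {1, 2, 3, 4, 5} is a clique of size 5, and the vertices of any clique must share a bag in every tree decomposition; so some bag has ≥ 5 vertices and tw(G) ≥ 4. Therefore the treewidth is 4.

Treewidth 4.
One optimal decomposition is:
Bags: B1 = {1, 2, 3, 4, 5}
Tree: (single bag)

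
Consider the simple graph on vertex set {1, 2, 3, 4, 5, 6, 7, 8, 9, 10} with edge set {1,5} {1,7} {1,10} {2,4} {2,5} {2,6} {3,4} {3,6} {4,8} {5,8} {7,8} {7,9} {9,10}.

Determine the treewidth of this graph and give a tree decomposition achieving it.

Every bag has size at most 3, so the width is 3 − 1 = 2 and tw(G) ≤ 2. The edges 6–3–4–2–6 form a cycle, so G is not a tree and its treewidth is at least 2. Hence tw(G) = 2 exactly.

Treewidth 2.
One such decomposition:
Bags: B1 = {2, 3, 6}  B2 = {2, 3, 4}  B3 = {2, 4, 5}  B4 = {4, 5, 8}  B5 = {1, 5, 8}  B6 = {1, 7, 8}  B7 = {1, 7, 10}  B8 = {7, 9, 10}
Tree: B1–B2, B2–B3, B3–B4, B4–B5, B5–B6, B6–B7, B7–B8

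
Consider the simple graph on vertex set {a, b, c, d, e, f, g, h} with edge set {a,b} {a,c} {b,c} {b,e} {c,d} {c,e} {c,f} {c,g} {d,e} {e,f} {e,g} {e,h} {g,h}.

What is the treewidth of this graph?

A width-2 tree decomposition is:
Bags: B1 = {b, c, e}  B2 = {c, e, g}  B3 = {e, g, h}  B4 = {c, d, e}  B5 = {a, b, c}  B6 = {c, e, f}
Tree: B1–B2, B2–B3, B2–B4, B1–B5, B1–B6
Each bag holds 3 vertices, so the decomposition has width 2, which upper-bounds the treewidth. On the other hand G contains the 3-clique {e, g, h}. A clique must lie in a single bag of any decomposition, so no decomposition can have width below 2. Therefore the treewidth is 2.

2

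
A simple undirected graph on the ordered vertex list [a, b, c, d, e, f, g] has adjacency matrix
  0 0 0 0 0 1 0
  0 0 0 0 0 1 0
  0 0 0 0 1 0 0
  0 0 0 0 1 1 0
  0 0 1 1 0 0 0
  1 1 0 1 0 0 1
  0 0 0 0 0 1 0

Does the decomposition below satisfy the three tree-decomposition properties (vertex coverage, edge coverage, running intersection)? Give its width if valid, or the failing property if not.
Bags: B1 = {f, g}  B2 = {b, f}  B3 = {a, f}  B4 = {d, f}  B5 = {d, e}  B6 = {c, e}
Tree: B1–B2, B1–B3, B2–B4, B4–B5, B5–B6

Checking the three conditions: (i) the bags cover all of {a, b, c, d, e, f, g}; (ii) for each edge, some bag contains both endpoints; (iii) the bags containing any fixed vertex form a subtree. All hold, so the decomposition is valid with width 2 − 1 = 1.

Yes; width 1.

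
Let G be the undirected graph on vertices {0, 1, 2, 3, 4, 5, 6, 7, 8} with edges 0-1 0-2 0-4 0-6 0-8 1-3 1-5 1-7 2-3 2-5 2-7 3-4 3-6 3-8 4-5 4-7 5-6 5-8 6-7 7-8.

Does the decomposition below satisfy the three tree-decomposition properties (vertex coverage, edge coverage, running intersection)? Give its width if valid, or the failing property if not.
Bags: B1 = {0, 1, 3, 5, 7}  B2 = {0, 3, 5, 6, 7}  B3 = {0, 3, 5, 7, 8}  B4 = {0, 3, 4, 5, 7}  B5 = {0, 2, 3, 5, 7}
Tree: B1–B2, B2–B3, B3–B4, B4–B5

Vertex coverage: the bags together contain {0, 1, 2, 3, 4, 5, 6, 7, 8}, the full vertex set. Edge coverage: each edge of G has both endpoints in at least one bag. Running intersection: for every vertex, the bags containing it form a connected subtree. All three properties hold, so this is a valid tree decomposition of width max|bag| − 1 = 4, and hence tw(G) ≤ 4.

Yes; width 4.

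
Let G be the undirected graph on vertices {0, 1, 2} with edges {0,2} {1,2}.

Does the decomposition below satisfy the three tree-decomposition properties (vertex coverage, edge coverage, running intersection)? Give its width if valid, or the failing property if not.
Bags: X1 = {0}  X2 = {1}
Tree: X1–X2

A tree decomposition must satisfy three properties: every vertex lies in some bag; for every edge, both endpoints lie together in some bag; and for every vertex, the bags containing it form a connected subtree. Here vertex 2 appears in no bag, so the decomposition is invalid.

No — vertex 2 appears in no bag.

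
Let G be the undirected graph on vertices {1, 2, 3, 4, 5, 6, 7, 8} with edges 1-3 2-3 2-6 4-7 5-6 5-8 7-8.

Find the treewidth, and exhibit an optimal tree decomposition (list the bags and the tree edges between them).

Treewidth 1.
Bags: B1 = {1, 3}  B2 = {2, 3}  B3 = {2, 6}  B4 = {5, 6}  B5 = {5, 8}  B6 = {7, 8}  B7 = {4, 7}
Tree: B1–B2, B2–B3, B3–B4, B4–B5, B5–B6, B6–B7

Every bag has size at most 2, so the width is 2 − 1 = 1 and tw(G) ≤ 1. Since G has at least one edge (e.g. 1–3), it is not an edgeless graph, so tw(G) ≥ 1. The upper and lower bounds meet at 1, so that is the treewidth.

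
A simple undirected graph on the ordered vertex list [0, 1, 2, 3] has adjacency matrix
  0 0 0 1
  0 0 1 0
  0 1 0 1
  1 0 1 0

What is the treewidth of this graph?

1

A width-1 tree decomposition is:
Bags: B1 = {0, 3}  B2 = {2, 3}  B3 = {1, 2}
Tree: B1–B2, B2–B3
Each bag holds 2 vertices, so the decomposition has width 1, which upper-bounds the treewidth. Any graph with an edge has treewidth ≥ 1, and G has the edge 0–3. Therefore the treewidth is 1.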